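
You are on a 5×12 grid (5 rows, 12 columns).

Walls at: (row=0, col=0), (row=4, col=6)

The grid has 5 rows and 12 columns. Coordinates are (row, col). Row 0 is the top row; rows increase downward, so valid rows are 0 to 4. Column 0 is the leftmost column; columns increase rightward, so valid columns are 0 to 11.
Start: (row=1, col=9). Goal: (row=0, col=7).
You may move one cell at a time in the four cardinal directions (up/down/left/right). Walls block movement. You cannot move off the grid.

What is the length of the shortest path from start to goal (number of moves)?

BFS from (row=1, col=9) until reaching (row=0, col=7):
  Distance 0: (row=1, col=9)
  Distance 1: (row=0, col=9), (row=1, col=8), (row=1, col=10), (row=2, col=9)
  Distance 2: (row=0, col=8), (row=0, col=10), (row=1, col=7), (row=1, col=11), (row=2, col=8), (row=2, col=10), (row=3, col=9)
  Distance 3: (row=0, col=7), (row=0, col=11), (row=1, col=6), (row=2, col=7), (row=2, col=11), (row=3, col=8), (row=3, col=10), (row=4, col=9)  <- goal reached here
One shortest path (3 moves): (row=1, col=9) -> (row=1, col=8) -> (row=1, col=7) -> (row=0, col=7)

Answer: Shortest path length: 3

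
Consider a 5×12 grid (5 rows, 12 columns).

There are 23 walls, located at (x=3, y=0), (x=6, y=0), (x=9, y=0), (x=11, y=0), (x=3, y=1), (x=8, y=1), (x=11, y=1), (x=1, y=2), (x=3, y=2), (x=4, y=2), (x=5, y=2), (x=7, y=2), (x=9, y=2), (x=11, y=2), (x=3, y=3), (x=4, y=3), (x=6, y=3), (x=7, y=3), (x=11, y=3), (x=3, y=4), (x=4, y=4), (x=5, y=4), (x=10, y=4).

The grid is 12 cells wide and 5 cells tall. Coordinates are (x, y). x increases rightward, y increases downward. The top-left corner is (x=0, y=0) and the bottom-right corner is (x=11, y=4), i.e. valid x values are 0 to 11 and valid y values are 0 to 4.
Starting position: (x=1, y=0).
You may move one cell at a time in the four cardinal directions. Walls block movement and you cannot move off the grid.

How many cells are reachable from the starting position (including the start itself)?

Answer: Reachable cells: 14

Derivation:
BFS flood-fill from (x=1, y=0):
  Distance 0: (x=1, y=0)
  Distance 1: (x=0, y=0), (x=2, y=0), (x=1, y=1)
  Distance 2: (x=0, y=1), (x=2, y=1)
  Distance 3: (x=0, y=2), (x=2, y=2)
  Distance 4: (x=0, y=3), (x=2, y=3)
  Distance 5: (x=1, y=3), (x=0, y=4), (x=2, y=4)
  Distance 6: (x=1, y=4)
Total reachable: 14 (grid has 37 open cells total)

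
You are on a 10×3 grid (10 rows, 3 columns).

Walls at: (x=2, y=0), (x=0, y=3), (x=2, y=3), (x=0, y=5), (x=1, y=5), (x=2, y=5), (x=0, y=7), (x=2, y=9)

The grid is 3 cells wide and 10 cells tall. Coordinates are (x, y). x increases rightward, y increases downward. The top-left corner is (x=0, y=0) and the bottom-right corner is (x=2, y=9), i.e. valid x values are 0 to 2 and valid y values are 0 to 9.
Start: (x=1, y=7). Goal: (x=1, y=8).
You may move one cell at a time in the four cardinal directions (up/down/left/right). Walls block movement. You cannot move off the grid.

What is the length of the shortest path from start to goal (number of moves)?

Answer: Shortest path length: 1

Derivation:
BFS from (x=1, y=7) until reaching (x=1, y=8):
  Distance 0: (x=1, y=7)
  Distance 1: (x=1, y=6), (x=2, y=7), (x=1, y=8)  <- goal reached here
One shortest path (1 moves): (x=1, y=7) -> (x=1, y=8)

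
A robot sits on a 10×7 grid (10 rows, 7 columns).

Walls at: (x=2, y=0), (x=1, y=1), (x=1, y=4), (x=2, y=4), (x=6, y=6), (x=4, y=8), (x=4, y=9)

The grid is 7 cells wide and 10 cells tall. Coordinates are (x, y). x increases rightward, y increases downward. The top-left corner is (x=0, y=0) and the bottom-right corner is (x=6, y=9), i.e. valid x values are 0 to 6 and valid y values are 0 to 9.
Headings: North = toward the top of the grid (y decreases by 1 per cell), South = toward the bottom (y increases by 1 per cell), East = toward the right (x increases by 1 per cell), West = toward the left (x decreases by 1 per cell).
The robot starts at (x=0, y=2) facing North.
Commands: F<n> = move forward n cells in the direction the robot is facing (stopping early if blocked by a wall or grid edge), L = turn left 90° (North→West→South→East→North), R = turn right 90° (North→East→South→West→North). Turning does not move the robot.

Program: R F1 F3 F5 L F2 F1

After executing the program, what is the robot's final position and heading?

Answer: Final position: (x=6, y=0), facing North

Derivation:
Start: (x=0, y=2), facing North
  R: turn right, now facing East
  F1: move forward 1, now at (x=1, y=2)
  F3: move forward 3, now at (x=4, y=2)
  F5: move forward 2/5 (blocked), now at (x=6, y=2)
  L: turn left, now facing North
  F2: move forward 2, now at (x=6, y=0)
  F1: move forward 0/1 (blocked), now at (x=6, y=0)
Final: (x=6, y=0), facing North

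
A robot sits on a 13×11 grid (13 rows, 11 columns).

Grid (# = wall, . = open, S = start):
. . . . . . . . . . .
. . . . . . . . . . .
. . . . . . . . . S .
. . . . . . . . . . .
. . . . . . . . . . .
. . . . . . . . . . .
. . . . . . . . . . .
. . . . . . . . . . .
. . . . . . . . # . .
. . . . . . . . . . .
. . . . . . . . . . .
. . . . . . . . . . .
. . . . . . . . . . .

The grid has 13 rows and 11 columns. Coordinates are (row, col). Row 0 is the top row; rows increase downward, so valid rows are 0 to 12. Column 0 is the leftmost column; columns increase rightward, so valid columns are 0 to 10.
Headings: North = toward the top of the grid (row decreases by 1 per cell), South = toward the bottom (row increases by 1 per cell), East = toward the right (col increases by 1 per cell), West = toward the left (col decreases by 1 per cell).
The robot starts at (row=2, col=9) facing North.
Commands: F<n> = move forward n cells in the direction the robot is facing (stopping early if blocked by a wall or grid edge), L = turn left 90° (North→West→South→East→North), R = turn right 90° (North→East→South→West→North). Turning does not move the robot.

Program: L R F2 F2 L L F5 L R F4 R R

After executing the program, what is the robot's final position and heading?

Answer: Final position: (row=9, col=9), facing North

Derivation:
Start: (row=2, col=9), facing North
  L: turn left, now facing West
  R: turn right, now facing North
  F2: move forward 2, now at (row=0, col=9)
  F2: move forward 0/2 (blocked), now at (row=0, col=9)
  L: turn left, now facing West
  L: turn left, now facing South
  F5: move forward 5, now at (row=5, col=9)
  L: turn left, now facing East
  R: turn right, now facing South
  F4: move forward 4, now at (row=9, col=9)
  R: turn right, now facing West
  R: turn right, now facing North
Final: (row=9, col=9), facing North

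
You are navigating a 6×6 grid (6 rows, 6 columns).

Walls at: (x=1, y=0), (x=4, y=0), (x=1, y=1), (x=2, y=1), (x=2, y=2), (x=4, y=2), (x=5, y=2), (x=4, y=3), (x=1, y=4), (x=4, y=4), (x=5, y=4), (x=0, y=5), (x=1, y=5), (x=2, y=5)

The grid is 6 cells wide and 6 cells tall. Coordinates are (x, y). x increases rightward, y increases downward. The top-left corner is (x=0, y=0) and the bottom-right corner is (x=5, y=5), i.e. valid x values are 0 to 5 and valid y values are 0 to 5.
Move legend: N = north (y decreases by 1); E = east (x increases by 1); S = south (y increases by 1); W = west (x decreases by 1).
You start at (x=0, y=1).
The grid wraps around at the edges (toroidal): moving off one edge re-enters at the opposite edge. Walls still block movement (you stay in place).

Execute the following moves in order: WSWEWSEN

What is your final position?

Start: (x=0, y=1)
  W (west): (x=0, y=1) -> (x=5, y=1)
  S (south): blocked, stay at (x=5, y=1)
  W (west): (x=5, y=1) -> (x=4, y=1)
  E (east): (x=4, y=1) -> (x=5, y=1)
  W (west): (x=5, y=1) -> (x=4, y=1)
  S (south): blocked, stay at (x=4, y=1)
  E (east): (x=4, y=1) -> (x=5, y=1)
  N (north): (x=5, y=1) -> (x=5, y=0)
Final: (x=5, y=0)

Answer: Final position: (x=5, y=0)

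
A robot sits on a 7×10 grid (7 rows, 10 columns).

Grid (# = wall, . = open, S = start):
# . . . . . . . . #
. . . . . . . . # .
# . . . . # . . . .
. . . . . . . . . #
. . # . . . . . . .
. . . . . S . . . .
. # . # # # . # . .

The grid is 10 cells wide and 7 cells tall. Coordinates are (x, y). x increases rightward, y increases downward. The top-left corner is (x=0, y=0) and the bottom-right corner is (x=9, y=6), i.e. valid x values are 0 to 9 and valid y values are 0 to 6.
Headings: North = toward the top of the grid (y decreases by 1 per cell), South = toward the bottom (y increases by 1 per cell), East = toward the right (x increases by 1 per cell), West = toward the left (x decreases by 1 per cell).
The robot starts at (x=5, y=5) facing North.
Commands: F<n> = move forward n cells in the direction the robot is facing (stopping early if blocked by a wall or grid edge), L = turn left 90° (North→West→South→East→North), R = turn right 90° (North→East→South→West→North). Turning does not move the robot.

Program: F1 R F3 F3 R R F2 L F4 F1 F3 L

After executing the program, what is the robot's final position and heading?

Answer: Final position: (x=7, y=5), facing East

Derivation:
Start: (x=5, y=5), facing North
  F1: move forward 1, now at (x=5, y=4)
  R: turn right, now facing East
  F3: move forward 3, now at (x=8, y=4)
  F3: move forward 1/3 (blocked), now at (x=9, y=4)
  R: turn right, now facing South
  R: turn right, now facing West
  F2: move forward 2, now at (x=7, y=4)
  L: turn left, now facing South
  F4: move forward 1/4 (blocked), now at (x=7, y=5)
  F1: move forward 0/1 (blocked), now at (x=7, y=5)
  F3: move forward 0/3 (blocked), now at (x=7, y=5)
  L: turn left, now facing East
Final: (x=7, y=5), facing East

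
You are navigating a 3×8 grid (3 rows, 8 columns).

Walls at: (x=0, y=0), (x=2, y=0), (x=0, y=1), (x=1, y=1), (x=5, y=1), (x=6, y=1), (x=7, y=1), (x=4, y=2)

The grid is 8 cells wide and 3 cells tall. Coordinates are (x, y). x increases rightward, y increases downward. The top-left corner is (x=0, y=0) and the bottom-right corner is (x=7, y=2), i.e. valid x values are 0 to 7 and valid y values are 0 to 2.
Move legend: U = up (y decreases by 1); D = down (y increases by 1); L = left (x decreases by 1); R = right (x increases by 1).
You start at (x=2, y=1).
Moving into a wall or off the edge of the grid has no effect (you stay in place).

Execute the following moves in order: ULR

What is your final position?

Answer: Final position: (x=3, y=1)

Derivation:
Start: (x=2, y=1)
  U (up): blocked, stay at (x=2, y=1)
  L (left): blocked, stay at (x=2, y=1)
  R (right): (x=2, y=1) -> (x=3, y=1)
Final: (x=3, y=1)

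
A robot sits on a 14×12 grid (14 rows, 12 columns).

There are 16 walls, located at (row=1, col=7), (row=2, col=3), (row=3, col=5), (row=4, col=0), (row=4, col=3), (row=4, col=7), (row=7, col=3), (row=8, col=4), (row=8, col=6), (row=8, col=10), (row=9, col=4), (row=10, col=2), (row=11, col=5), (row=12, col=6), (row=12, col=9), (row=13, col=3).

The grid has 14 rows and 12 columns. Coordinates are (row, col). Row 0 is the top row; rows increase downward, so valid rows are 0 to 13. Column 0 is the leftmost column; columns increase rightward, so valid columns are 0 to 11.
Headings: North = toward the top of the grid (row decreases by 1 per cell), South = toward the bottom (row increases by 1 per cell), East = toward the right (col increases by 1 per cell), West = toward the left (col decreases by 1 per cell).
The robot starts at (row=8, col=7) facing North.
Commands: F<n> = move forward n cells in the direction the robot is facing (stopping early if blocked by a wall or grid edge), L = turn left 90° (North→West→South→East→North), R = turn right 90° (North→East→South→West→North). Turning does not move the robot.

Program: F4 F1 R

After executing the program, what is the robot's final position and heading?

Start: (row=8, col=7), facing North
  F4: move forward 3/4 (blocked), now at (row=5, col=7)
  F1: move forward 0/1 (blocked), now at (row=5, col=7)
  R: turn right, now facing East
Final: (row=5, col=7), facing East

Answer: Final position: (row=5, col=7), facing East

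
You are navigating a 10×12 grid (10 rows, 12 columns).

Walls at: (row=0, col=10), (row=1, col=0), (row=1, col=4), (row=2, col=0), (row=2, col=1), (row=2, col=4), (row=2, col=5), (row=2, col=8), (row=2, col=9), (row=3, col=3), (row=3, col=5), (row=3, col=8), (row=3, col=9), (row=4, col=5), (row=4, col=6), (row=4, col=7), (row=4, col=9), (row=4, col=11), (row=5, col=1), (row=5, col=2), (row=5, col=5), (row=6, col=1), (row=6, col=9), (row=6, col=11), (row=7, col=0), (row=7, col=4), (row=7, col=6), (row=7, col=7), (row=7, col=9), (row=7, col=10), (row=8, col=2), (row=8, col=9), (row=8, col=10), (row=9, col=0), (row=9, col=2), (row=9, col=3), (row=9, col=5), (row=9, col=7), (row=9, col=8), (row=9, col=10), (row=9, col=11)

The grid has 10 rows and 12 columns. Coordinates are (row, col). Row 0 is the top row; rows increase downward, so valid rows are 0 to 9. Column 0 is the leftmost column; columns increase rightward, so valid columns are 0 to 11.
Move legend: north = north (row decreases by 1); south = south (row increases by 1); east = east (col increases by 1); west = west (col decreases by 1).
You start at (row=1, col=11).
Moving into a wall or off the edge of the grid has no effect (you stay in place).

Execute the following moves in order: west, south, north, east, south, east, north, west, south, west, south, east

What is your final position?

Start: (row=1, col=11)
  west (west): (row=1, col=11) -> (row=1, col=10)
  south (south): (row=1, col=10) -> (row=2, col=10)
  north (north): (row=2, col=10) -> (row=1, col=10)
  east (east): (row=1, col=10) -> (row=1, col=11)
  south (south): (row=1, col=11) -> (row=2, col=11)
  east (east): blocked, stay at (row=2, col=11)
  north (north): (row=2, col=11) -> (row=1, col=11)
  west (west): (row=1, col=11) -> (row=1, col=10)
  south (south): (row=1, col=10) -> (row=2, col=10)
  west (west): blocked, stay at (row=2, col=10)
  south (south): (row=2, col=10) -> (row=3, col=10)
  east (east): (row=3, col=10) -> (row=3, col=11)
Final: (row=3, col=11)

Answer: Final position: (row=3, col=11)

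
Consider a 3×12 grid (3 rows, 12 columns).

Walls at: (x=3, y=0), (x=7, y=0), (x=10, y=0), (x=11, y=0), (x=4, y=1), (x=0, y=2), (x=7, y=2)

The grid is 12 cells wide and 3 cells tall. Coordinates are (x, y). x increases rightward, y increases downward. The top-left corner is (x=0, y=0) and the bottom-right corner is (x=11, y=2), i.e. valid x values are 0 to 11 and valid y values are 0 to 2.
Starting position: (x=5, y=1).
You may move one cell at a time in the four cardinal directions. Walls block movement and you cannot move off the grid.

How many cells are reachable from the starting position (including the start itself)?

BFS flood-fill from (x=5, y=1):
  Distance 0: (x=5, y=1)
  Distance 1: (x=5, y=0), (x=6, y=1), (x=5, y=2)
  Distance 2: (x=4, y=0), (x=6, y=0), (x=7, y=1), (x=4, y=2), (x=6, y=2)
  Distance 3: (x=8, y=1), (x=3, y=2)
  Distance 4: (x=8, y=0), (x=3, y=1), (x=9, y=1), (x=2, y=2), (x=8, y=2)
  Distance 5: (x=9, y=0), (x=2, y=1), (x=10, y=1), (x=1, y=2), (x=9, y=2)
  Distance 6: (x=2, y=0), (x=1, y=1), (x=11, y=1), (x=10, y=2)
  Distance 7: (x=1, y=0), (x=0, y=1), (x=11, y=2)
  Distance 8: (x=0, y=0)
Total reachable: 29 (grid has 29 open cells total)

Answer: Reachable cells: 29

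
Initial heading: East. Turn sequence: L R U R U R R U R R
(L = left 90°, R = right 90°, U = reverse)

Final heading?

Start: East
  L (left (90° counter-clockwise)) -> North
  R (right (90° clockwise)) -> East
  U (U-turn (180°)) -> West
  R (right (90° clockwise)) -> North
  U (U-turn (180°)) -> South
  R (right (90° clockwise)) -> West
  R (right (90° clockwise)) -> North
  U (U-turn (180°)) -> South
  R (right (90° clockwise)) -> West
  R (right (90° clockwise)) -> North
Final: North

Answer: Final heading: North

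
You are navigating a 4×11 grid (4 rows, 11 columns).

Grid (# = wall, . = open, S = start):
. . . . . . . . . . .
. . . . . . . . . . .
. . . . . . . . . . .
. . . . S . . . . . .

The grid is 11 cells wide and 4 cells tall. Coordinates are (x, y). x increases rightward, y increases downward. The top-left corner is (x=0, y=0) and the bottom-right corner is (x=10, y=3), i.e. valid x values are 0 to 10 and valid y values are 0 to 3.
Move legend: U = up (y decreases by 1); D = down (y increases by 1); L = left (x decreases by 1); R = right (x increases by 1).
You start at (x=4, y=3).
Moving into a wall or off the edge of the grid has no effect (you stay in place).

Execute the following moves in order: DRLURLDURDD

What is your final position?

Answer: Final position: (x=5, y=3)

Derivation:
Start: (x=4, y=3)
  D (down): blocked, stay at (x=4, y=3)
  R (right): (x=4, y=3) -> (x=5, y=3)
  L (left): (x=5, y=3) -> (x=4, y=3)
  U (up): (x=4, y=3) -> (x=4, y=2)
  R (right): (x=4, y=2) -> (x=5, y=2)
  L (left): (x=5, y=2) -> (x=4, y=2)
  D (down): (x=4, y=2) -> (x=4, y=3)
  U (up): (x=4, y=3) -> (x=4, y=2)
  R (right): (x=4, y=2) -> (x=5, y=2)
  D (down): (x=5, y=2) -> (x=5, y=3)
  D (down): blocked, stay at (x=5, y=3)
Final: (x=5, y=3)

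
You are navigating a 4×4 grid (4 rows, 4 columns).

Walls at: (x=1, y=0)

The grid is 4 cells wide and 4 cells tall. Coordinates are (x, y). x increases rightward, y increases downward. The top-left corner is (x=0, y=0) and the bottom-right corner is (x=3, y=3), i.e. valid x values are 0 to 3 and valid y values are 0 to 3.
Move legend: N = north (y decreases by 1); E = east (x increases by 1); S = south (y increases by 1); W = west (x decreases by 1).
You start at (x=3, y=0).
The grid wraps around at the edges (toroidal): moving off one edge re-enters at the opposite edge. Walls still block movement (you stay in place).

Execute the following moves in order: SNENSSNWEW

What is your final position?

Start: (x=3, y=0)
  S (south): (x=3, y=0) -> (x=3, y=1)
  N (north): (x=3, y=1) -> (x=3, y=0)
  E (east): (x=3, y=0) -> (x=0, y=0)
  N (north): (x=0, y=0) -> (x=0, y=3)
  S (south): (x=0, y=3) -> (x=0, y=0)
  S (south): (x=0, y=0) -> (x=0, y=1)
  N (north): (x=0, y=1) -> (x=0, y=0)
  W (west): (x=0, y=0) -> (x=3, y=0)
  E (east): (x=3, y=0) -> (x=0, y=0)
  W (west): (x=0, y=0) -> (x=3, y=0)
Final: (x=3, y=0)

Answer: Final position: (x=3, y=0)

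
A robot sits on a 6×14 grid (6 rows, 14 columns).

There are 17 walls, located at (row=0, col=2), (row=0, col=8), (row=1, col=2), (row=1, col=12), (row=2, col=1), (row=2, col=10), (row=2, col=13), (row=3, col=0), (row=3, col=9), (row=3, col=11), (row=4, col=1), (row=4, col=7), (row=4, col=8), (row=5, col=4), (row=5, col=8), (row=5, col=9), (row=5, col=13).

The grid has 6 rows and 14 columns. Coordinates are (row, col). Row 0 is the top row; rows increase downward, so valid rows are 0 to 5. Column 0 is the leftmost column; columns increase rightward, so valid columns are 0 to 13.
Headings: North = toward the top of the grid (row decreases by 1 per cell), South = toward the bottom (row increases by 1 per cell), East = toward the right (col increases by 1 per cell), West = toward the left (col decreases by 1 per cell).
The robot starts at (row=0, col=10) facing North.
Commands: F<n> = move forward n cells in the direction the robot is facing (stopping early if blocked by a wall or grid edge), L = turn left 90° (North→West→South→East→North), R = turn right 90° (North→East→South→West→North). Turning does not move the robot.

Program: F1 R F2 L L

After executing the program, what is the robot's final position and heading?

Answer: Final position: (row=0, col=12), facing West

Derivation:
Start: (row=0, col=10), facing North
  F1: move forward 0/1 (blocked), now at (row=0, col=10)
  R: turn right, now facing East
  F2: move forward 2, now at (row=0, col=12)
  L: turn left, now facing North
  L: turn left, now facing West
Final: (row=0, col=12), facing West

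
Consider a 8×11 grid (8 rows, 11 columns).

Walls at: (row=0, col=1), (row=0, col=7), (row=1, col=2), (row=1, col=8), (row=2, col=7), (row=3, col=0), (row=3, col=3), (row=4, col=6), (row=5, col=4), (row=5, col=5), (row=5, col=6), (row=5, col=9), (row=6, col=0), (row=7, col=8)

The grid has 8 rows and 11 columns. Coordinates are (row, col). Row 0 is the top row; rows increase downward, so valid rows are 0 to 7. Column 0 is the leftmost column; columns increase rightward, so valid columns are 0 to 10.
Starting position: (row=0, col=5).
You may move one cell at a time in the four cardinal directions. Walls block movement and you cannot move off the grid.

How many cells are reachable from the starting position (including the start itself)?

Answer: Reachable cells: 74

Derivation:
BFS flood-fill from (row=0, col=5):
  Distance 0: (row=0, col=5)
  Distance 1: (row=0, col=4), (row=0, col=6), (row=1, col=5)
  Distance 2: (row=0, col=3), (row=1, col=4), (row=1, col=6), (row=2, col=5)
  Distance 3: (row=0, col=2), (row=1, col=3), (row=1, col=7), (row=2, col=4), (row=2, col=6), (row=3, col=5)
  Distance 4: (row=2, col=3), (row=3, col=4), (row=3, col=6), (row=4, col=5)
  Distance 5: (row=2, col=2), (row=3, col=7), (row=4, col=4)
  Distance 6: (row=2, col=1), (row=3, col=2), (row=3, col=8), (row=4, col=3), (row=4, col=7)
  Distance 7: (row=1, col=1), (row=2, col=0), (row=2, col=8), (row=3, col=1), (row=3, col=9), (row=4, col=2), (row=4, col=8), (row=5, col=3), (row=5, col=7)
  Distance 8: (row=1, col=0), (row=2, col=9), (row=3, col=10), (row=4, col=1), (row=4, col=9), (row=5, col=2), (row=5, col=8), (row=6, col=3), (row=6, col=7)
  Distance 9: (row=0, col=0), (row=1, col=9), (row=2, col=10), (row=4, col=0), (row=4, col=10), (row=5, col=1), (row=6, col=2), (row=6, col=4), (row=6, col=6), (row=6, col=8), (row=7, col=3), (row=7, col=7)
  Distance 10: (row=0, col=9), (row=1, col=10), (row=5, col=0), (row=5, col=10), (row=6, col=1), (row=6, col=5), (row=6, col=9), (row=7, col=2), (row=7, col=4), (row=7, col=6)
  Distance 11: (row=0, col=8), (row=0, col=10), (row=6, col=10), (row=7, col=1), (row=7, col=5), (row=7, col=9)
  Distance 12: (row=7, col=0), (row=7, col=10)
Total reachable: 74 (grid has 74 open cells total)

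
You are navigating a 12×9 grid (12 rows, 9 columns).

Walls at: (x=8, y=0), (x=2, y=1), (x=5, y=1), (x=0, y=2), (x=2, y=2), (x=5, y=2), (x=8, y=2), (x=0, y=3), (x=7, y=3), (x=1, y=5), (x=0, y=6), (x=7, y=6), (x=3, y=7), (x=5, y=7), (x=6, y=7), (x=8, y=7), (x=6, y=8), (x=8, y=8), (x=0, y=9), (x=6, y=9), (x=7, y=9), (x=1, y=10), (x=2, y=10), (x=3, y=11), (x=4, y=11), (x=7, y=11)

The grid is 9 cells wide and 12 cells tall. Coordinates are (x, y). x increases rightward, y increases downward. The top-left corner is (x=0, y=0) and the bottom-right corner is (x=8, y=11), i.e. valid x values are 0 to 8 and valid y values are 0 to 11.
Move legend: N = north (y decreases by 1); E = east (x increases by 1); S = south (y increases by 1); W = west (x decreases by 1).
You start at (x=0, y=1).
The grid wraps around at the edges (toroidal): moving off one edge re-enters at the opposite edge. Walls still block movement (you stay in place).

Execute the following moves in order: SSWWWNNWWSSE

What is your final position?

Answer: Final position: (x=6, y=0)

Derivation:
Start: (x=0, y=1)
  S (south): blocked, stay at (x=0, y=1)
  S (south): blocked, stay at (x=0, y=1)
  W (west): (x=0, y=1) -> (x=8, y=1)
  W (west): (x=8, y=1) -> (x=7, y=1)
  W (west): (x=7, y=1) -> (x=6, y=1)
  N (north): (x=6, y=1) -> (x=6, y=0)
  N (north): (x=6, y=0) -> (x=6, y=11)
  W (west): (x=6, y=11) -> (x=5, y=11)
  W (west): blocked, stay at (x=5, y=11)
  S (south): (x=5, y=11) -> (x=5, y=0)
  S (south): blocked, stay at (x=5, y=0)
  E (east): (x=5, y=0) -> (x=6, y=0)
Final: (x=6, y=0)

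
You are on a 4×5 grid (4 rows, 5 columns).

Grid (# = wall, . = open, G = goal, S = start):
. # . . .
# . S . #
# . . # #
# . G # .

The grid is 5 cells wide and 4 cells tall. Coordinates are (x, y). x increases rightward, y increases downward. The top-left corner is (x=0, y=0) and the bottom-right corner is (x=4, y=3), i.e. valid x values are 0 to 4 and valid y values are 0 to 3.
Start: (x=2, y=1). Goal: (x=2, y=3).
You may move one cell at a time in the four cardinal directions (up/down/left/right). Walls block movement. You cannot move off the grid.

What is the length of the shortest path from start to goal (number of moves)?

BFS from (x=2, y=1) until reaching (x=2, y=3):
  Distance 0: (x=2, y=1)
  Distance 1: (x=2, y=0), (x=1, y=1), (x=3, y=1), (x=2, y=2)
  Distance 2: (x=3, y=0), (x=1, y=2), (x=2, y=3)  <- goal reached here
One shortest path (2 moves): (x=2, y=1) -> (x=2, y=2) -> (x=2, y=3)

Answer: Shortest path length: 2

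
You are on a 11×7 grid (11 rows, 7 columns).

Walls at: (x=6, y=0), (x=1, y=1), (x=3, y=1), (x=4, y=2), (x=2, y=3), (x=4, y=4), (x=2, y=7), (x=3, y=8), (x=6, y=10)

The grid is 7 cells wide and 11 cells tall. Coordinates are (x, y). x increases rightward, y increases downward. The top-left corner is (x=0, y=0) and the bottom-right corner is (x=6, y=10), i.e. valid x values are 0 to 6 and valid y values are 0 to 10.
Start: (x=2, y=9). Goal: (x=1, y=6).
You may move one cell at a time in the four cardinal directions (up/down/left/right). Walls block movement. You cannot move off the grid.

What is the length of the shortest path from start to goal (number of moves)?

BFS from (x=2, y=9) until reaching (x=1, y=6):
  Distance 0: (x=2, y=9)
  Distance 1: (x=2, y=8), (x=1, y=9), (x=3, y=9), (x=2, y=10)
  Distance 2: (x=1, y=8), (x=0, y=9), (x=4, y=9), (x=1, y=10), (x=3, y=10)
  Distance 3: (x=1, y=7), (x=0, y=8), (x=4, y=8), (x=5, y=9), (x=0, y=10), (x=4, y=10)
  Distance 4: (x=1, y=6), (x=0, y=7), (x=4, y=7), (x=5, y=8), (x=6, y=9), (x=5, y=10)  <- goal reached here
One shortest path (4 moves): (x=2, y=9) -> (x=1, y=9) -> (x=1, y=8) -> (x=1, y=7) -> (x=1, y=6)

Answer: Shortest path length: 4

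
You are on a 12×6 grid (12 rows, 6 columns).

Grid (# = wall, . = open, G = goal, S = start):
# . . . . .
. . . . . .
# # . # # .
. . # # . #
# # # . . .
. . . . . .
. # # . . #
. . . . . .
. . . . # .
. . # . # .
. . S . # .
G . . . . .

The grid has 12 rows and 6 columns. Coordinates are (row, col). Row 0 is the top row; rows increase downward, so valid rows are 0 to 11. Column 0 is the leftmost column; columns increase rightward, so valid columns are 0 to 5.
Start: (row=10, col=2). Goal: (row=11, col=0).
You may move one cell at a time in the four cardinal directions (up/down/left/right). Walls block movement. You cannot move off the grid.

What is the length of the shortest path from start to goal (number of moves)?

Answer: Shortest path length: 3

Derivation:
BFS from (row=10, col=2) until reaching (row=11, col=0):
  Distance 0: (row=10, col=2)
  Distance 1: (row=10, col=1), (row=10, col=3), (row=11, col=2)
  Distance 2: (row=9, col=1), (row=9, col=3), (row=10, col=0), (row=11, col=1), (row=11, col=3)
  Distance 3: (row=8, col=1), (row=8, col=3), (row=9, col=0), (row=11, col=0), (row=11, col=4)  <- goal reached here
One shortest path (3 moves): (row=10, col=2) -> (row=10, col=1) -> (row=10, col=0) -> (row=11, col=0)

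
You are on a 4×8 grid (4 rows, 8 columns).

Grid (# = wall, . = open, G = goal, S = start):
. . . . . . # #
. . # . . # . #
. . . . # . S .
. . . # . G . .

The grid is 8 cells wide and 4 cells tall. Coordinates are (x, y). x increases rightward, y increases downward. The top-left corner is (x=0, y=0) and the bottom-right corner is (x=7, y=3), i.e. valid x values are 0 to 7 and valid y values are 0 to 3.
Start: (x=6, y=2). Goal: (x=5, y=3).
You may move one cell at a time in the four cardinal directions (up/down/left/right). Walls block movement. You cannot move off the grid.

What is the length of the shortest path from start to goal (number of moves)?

Answer: Shortest path length: 2

Derivation:
BFS from (x=6, y=2) until reaching (x=5, y=3):
  Distance 0: (x=6, y=2)
  Distance 1: (x=6, y=1), (x=5, y=2), (x=7, y=2), (x=6, y=3)
  Distance 2: (x=5, y=3), (x=7, y=3)  <- goal reached here
One shortest path (2 moves): (x=6, y=2) -> (x=5, y=2) -> (x=5, y=3)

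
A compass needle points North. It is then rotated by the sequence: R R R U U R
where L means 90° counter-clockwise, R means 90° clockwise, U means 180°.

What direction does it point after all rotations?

Start: North
  R (right (90° clockwise)) -> East
  R (right (90° clockwise)) -> South
  R (right (90° clockwise)) -> West
  U (U-turn (180°)) -> East
  U (U-turn (180°)) -> West
  R (right (90° clockwise)) -> North
Final: North

Answer: Final heading: North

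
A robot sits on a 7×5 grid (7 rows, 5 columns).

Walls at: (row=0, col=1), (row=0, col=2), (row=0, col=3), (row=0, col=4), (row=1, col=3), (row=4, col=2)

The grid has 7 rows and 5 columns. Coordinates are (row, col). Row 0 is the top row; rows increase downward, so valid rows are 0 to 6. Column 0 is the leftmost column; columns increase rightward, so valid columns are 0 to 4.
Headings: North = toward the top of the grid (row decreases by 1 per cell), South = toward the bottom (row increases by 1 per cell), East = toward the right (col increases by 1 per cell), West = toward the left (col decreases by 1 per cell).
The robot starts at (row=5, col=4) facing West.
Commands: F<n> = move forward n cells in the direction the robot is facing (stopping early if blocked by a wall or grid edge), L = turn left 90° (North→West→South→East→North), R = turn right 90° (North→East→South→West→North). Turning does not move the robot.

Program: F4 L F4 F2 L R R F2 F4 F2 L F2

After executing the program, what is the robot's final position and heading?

Answer: Final position: (row=6, col=0), facing South

Derivation:
Start: (row=5, col=4), facing West
  F4: move forward 4, now at (row=5, col=0)
  L: turn left, now facing South
  F4: move forward 1/4 (blocked), now at (row=6, col=0)
  F2: move forward 0/2 (blocked), now at (row=6, col=0)
  L: turn left, now facing East
  R: turn right, now facing South
  R: turn right, now facing West
  F2: move forward 0/2 (blocked), now at (row=6, col=0)
  F4: move forward 0/4 (blocked), now at (row=6, col=0)
  F2: move forward 0/2 (blocked), now at (row=6, col=0)
  L: turn left, now facing South
  F2: move forward 0/2 (blocked), now at (row=6, col=0)
Final: (row=6, col=0), facing South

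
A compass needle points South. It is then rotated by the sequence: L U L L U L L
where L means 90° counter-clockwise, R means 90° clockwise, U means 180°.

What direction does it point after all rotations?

Start: South
  L (left (90° counter-clockwise)) -> East
  U (U-turn (180°)) -> West
  L (left (90° counter-clockwise)) -> South
  L (left (90° counter-clockwise)) -> East
  U (U-turn (180°)) -> West
  L (left (90° counter-clockwise)) -> South
  L (left (90° counter-clockwise)) -> East
Final: East

Answer: Final heading: East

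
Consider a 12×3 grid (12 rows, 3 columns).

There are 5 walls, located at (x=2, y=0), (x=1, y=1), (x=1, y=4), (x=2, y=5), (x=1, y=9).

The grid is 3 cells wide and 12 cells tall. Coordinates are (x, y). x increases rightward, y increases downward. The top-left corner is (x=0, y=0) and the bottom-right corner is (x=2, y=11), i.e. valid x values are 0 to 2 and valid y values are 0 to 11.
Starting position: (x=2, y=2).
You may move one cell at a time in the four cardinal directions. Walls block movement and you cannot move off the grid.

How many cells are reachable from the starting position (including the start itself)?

Answer: Reachable cells: 31

Derivation:
BFS flood-fill from (x=2, y=2):
  Distance 0: (x=2, y=2)
  Distance 1: (x=2, y=1), (x=1, y=2), (x=2, y=3)
  Distance 2: (x=0, y=2), (x=1, y=3), (x=2, y=4)
  Distance 3: (x=0, y=1), (x=0, y=3)
  Distance 4: (x=0, y=0), (x=0, y=4)
  Distance 5: (x=1, y=0), (x=0, y=5)
  Distance 6: (x=1, y=5), (x=0, y=6)
  Distance 7: (x=1, y=6), (x=0, y=7)
  Distance 8: (x=2, y=6), (x=1, y=7), (x=0, y=8)
  Distance 9: (x=2, y=7), (x=1, y=8), (x=0, y=9)
  Distance 10: (x=2, y=8), (x=0, y=10)
  Distance 11: (x=2, y=9), (x=1, y=10), (x=0, y=11)
  Distance 12: (x=2, y=10), (x=1, y=11)
  Distance 13: (x=2, y=11)
Total reachable: 31 (grid has 31 open cells total)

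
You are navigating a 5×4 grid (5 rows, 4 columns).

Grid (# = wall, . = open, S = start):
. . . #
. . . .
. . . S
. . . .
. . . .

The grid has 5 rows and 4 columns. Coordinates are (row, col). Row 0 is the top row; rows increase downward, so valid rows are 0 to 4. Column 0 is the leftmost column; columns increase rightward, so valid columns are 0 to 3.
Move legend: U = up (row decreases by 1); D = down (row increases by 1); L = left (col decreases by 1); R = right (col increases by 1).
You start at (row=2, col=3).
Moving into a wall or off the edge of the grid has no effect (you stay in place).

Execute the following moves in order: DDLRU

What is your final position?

Start: (row=2, col=3)
  D (down): (row=2, col=3) -> (row=3, col=3)
  D (down): (row=3, col=3) -> (row=4, col=3)
  L (left): (row=4, col=3) -> (row=4, col=2)
  R (right): (row=4, col=2) -> (row=4, col=3)
  U (up): (row=4, col=3) -> (row=3, col=3)
Final: (row=3, col=3)

Answer: Final position: (row=3, col=3)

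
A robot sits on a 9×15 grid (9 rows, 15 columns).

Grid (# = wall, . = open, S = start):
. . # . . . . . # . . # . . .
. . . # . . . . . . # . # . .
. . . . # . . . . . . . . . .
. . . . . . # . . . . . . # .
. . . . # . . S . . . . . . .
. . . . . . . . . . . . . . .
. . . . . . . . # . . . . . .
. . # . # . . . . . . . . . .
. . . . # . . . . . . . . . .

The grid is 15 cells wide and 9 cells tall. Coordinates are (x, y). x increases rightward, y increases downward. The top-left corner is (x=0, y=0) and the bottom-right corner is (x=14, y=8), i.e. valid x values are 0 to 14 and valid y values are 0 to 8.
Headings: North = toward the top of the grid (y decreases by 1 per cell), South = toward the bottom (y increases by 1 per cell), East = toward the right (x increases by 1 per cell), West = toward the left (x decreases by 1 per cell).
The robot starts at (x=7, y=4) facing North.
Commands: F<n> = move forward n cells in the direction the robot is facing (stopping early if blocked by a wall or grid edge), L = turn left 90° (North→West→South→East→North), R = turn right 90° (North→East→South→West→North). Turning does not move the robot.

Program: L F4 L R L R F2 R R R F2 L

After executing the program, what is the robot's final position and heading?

Start: (x=7, y=4), facing North
  L: turn left, now facing West
  F4: move forward 2/4 (blocked), now at (x=5, y=4)
  L: turn left, now facing South
  R: turn right, now facing West
  L: turn left, now facing South
  R: turn right, now facing West
  F2: move forward 0/2 (blocked), now at (x=5, y=4)
  R: turn right, now facing North
  R: turn right, now facing East
  R: turn right, now facing South
  F2: move forward 2, now at (x=5, y=6)
  L: turn left, now facing East
Final: (x=5, y=6), facing East

Answer: Final position: (x=5, y=6), facing East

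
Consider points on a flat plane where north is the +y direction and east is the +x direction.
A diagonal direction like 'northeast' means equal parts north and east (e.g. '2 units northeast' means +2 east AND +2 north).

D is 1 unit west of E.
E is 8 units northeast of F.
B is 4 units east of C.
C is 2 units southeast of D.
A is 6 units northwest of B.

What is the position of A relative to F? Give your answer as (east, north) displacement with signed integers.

Answer: A is at (east=7, north=12) relative to F.

Derivation:
Place F at the origin (east=0, north=0).
  E is 8 units northeast of F: delta (east=+8, north=+8); E at (east=8, north=8).
  D is 1 unit west of E: delta (east=-1, north=+0); D at (east=7, north=8).
  C is 2 units southeast of D: delta (east=+2, north=-2); C at (east=9, north=6).
  B is 4 units east of C: delta (east=+4, north=+0); B at (east=13, north=6).
  A is 6 units northwest of B: delta (east=-6, north=+6); A at (east=7, north=12).
Therefore A relative to F: (east=7, north=12).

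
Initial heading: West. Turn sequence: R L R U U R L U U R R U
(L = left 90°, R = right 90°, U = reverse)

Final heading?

Start: West
  R (right (90° clockwise)) -> North
  L (left (90° counter-clockwise)) -> West
  R (right (90° clockwise)) -> North
  U (U-turn (180°)) -> South
  U (U-turn (180°)) -> North
  R (right (90° clockwise)) -> East
  L (left (90° counter-clockwise)) -> North
  U (U-turn (180°)) -> South
  U (U-turn (180°)) -> North
  R (right (90° clockwise)) -> East
  R (right (90° clockwise)) -> South
  U (U-turn (180°)) -> North
Final: North

Answer: Final heading: North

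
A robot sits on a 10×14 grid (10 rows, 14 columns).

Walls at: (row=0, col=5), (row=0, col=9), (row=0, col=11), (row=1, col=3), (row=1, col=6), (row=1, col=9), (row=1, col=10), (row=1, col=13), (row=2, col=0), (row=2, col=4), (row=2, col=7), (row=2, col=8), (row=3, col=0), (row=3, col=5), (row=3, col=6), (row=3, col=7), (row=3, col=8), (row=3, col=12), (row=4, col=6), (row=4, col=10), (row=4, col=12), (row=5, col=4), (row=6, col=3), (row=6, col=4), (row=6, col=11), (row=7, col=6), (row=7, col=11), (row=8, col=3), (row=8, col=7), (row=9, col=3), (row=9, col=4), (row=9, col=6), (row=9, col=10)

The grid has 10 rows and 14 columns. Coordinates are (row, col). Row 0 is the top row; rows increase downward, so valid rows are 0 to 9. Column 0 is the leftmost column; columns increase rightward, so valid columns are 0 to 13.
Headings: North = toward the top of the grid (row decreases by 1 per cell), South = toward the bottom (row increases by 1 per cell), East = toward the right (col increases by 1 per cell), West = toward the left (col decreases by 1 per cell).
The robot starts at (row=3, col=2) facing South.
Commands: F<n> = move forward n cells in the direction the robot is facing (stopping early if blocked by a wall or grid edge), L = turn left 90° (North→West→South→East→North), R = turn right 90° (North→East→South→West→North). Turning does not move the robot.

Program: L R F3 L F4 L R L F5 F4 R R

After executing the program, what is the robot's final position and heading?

Answer: Final position: (row=0, col=2), facing South

Derivation:
Start: (row=3, col=2), facing South
  L: turn left, now facing East
  R: turn right, now facing South
  F3: move forward 3, now at (row=6, col=2)
  L: turn left, now facing East
  F4: move forward 0/4 (blocked), now at (row=6, col=2)
  L: turn left, now facing North
  R: turn right, now facing East
  L: turn left, now facing North
  F5: move forward 5, now at (row=1, col=2)
  F4: move forward 1/4 (blocked), now at (row=0, col=2)
  R: turn right, now facing East
  R: turn right, now facing South
Final: (row=0, col=2), facing South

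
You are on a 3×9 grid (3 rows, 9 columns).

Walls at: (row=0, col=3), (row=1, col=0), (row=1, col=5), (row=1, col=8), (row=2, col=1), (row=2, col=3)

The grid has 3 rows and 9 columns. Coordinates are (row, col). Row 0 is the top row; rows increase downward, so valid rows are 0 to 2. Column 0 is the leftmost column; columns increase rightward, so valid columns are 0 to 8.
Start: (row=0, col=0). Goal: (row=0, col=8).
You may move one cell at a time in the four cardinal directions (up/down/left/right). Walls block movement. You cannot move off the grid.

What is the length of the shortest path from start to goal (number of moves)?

BFS from (row=0, col=0) until reaching (row=0, col=8):
  Distance 0: (row=0, col=0)
  Distance 1: (row=0, col=1)
  Distance 2: (row=0, col=2), (row=1, col=1)
  Distance 3: (row=1, col=2)
  Distance 4: (row=1, col=3), (row=2, col=2)
  Distance 5: (row=1, col=4)
  Distance 6: (row=0, col=4), (row=2, col=4)
  Distance 7: (row=0, col=5), (row=2, col=5)
  Distance 8: (row=0, col=6), (row=2, col=6)
  Distance 9: (row=0, col=7), (row=1, col=6), (row=2, col=7)
  Distance 10: (row=0, col=8), (row=1, col=7), (row=2, col=8)  <- goal reached here
One shortest path (10 moves): (row=0, col=0) -> (row=0, col=1) -> (row=0, col=2) -> (row=1, col=2) -> (row=1, col=3) -> (row=1, col=4) -> (row=0, col=4) -> (row=0, col=5) -> (row=0, col=6) -> (row=0, col=7) -> (row=0, col=8)

Answer: Shortest path length: 10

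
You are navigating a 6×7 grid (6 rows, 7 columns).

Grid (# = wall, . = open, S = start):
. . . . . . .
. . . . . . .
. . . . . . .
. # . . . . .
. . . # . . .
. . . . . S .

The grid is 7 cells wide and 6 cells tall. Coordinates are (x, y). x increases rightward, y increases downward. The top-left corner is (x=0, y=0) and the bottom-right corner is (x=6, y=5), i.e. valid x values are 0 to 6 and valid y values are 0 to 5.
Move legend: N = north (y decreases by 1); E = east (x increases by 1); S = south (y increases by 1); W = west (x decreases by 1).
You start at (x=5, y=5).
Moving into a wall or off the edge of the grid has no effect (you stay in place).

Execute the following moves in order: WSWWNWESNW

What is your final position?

Answer: Final position: (x=1, y=4)

Derivation:
Start: (x=5, y=5)
  W (west): (x=5, y=5) -> (x=4, y=5)
  S (south): blocked, stay at (x=4, y=5)
  W (west): (x=4, y=5) -> (x=3, y=5)
  W (west): (x=3, y=5) -> (x=2, y=5)
  N (north): (x=2, y=5) -> (x=2, y=4)
  W (west): (x=2, y=4) -> (x=1, y=4)
  E (east): (x=1, y=4) -> (x=2, y=4)
  S (south): (x=2, y=4) -> (x=2, y=5)
  N (north): (x=2, y=5) -> (x=2, y=4)
  W (west): (x=2, y=4) -> (x=1, y=4)
Final: (x=1, y=4)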